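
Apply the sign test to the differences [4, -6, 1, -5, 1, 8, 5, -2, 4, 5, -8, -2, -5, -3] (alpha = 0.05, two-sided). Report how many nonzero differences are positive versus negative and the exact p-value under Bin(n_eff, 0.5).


Step 1: Discard zero differences. Original n = 14; n_eff = number of nonzero differences = 14.
Nonzero differences (with sign): +4, -6, +1, -5, +1, +8, +5, -2, +4, +5, -8, -2, -5, -3
Step 2: Count signs: positive = 7, negative = 7.
Step 3: Under H0: P(positive) = 0.5, so the number of positives S ~ Bin(14, 0.5).
Step 4: Two-sided exact p-value = sum of Bin(14,0.5) probabilities at or below the observed probability = 1.000000.
Step 5: alpha = 0.05. fail to reject H0.

n_eff = 14, pos = 7, neg = 7, p = 1.000000, fail to reject H0.


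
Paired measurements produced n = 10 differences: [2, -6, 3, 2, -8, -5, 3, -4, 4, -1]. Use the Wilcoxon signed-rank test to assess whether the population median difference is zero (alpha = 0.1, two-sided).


Step 1: Drop any zero differences (none here) and take |d_i|.
|d| = [2, 6, 3, 2, 8, 5, 3, 4, 4, 1]
Step 2: Midrank |d_i| (ties get averaged ranks).
ranks: |2|->2.5, |6|->9, |3|->4.5, |2|->2.5, |8|->10, |5|->8, |3|->4.5, |4|->6.5, |4|->6.5, |1|->1
Step 3: Attach original signs; sum ranks with positive sign and with negative sign.
W+ = 2.5 + 4.5 + 2.5 + 4.5 + 6.5 = 20.5
W- = 9 + 10 + 8 + 6.5 + 1 = 34.5
(Check: W+ + W- = 55 should equal n(n+1)/2 = 55.)
Step 4: Test statistic W = min(W+, W-) = 20.5.
Step 5: Ties in |d|, so use the tie-corrected normal approximation.
        E[W] = n(n+1)/4 = 10*11/4 = 27.5.
        Tie groups: |d|=2 (t=2), |d|=3 (t=2), |d|=4 (t=2); sum(t^3 - t) = 18.
        Var[W] = n(n+1)(2n+1)/24 - sum(t^3-t)/48 = 2310/24 - 18/48 = 95.875.
        z = (W - E[W]) / sqrt(Var[W]) = (20.5 - 27.5) / 9.7916 = -0.7149.
        Two-sided p = 2*Phi(z) = 0.474671.
Step 6: alpha = 0.1. fail to reject H0.

W+ = 20.5, W- = 34.5, W = min = 20.5, p = 0.474671, fail to reject H0.


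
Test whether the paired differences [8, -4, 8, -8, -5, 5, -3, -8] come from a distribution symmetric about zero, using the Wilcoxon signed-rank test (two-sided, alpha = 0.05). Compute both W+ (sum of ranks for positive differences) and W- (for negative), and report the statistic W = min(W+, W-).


Step 1: Drop any zero differences (none here) and take |d_i|.
|d| = [8, 4, 8, 8, 5, 5, 3, 8]
Step 2: Midrank |d_i| (ties get averaged ranks).
ranks: |8|->6.5, |4|->2, |8|->6.5, |8|->6.5, |5|->3.5, |5|->3.5, |3|->1, |8|->6.5
Step 3: Attach original signs; sum ranks with positive sign and with negative sign.
W+ = 6.5 + 6.5 + 3.5 = 16.5
W- = 2 + 6.5 + 3.5 + 1 + 6.5 = 19.5
(Check: W+ + W- = 36 should equal n(n+1)/2 = 36.)
Step 4: Test statistic W = min(W+, W-) = 16.5.
Step 5: Ties in |d|, so use the tie-corrected normal approximation.
        E[W] = n(n+1)/4 = 8*9/4 = 18.
        Tie groups: |d|=5 (t=2), |d|=8 (t=4); sum(t^3 - t) = 66.
        Var[W] = n(n+1)(2n+1)/24 - sum(t^3-t)/48 = 1224/24 - 66/48 = 49.625.
        z = (W - E[W]) / sqrt(Var[W]) = (16.5 - 18) / 7.0445 = -0.2129.
        Two-sided p = 2*Phi(z) = 0.831380.
Step 6: alpha = 0.05. fail to reject H0.

W+ = 16.5, W- = 19.5, W = min = 16.5, p = 0.831380, fail to reject H0.


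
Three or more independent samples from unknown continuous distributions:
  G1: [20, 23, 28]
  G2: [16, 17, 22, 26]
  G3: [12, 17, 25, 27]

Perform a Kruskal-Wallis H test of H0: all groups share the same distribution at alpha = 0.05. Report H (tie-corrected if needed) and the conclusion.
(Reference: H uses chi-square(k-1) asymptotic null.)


Step 1: Combine all N = 11 observations and assign midranks.
sorted (value, group, rank): (12,G3,1), (16,G2,2), (17,G2,3.5), (17,G3,3.5), (20,G1,5), (22,G2,6), (23,G1,7), (25,G3,8), (26,G2,9), (27,G3,10), (28,G1,11)
Step 2: Sum ranks within each group.
R_1 = 23 (n_1 = 3)
R_2 = 20.5 (n_2 = 4)
R_3 = 22.5 (n_3 = 4)
Step 3: H = 12/(N(N+1)) * sum(R_i^2/n_i) - 3(N+1)
     = 12/(11*12) * (23^2/3 + 20.5^2/4 + 22.5^2/4) - 3*12
     = 0.090909 * 407.958 - 36
     = 1.087121.
Step 4: Ties present; correction factor C = 1 - 6/(11^3 - 11) = 0.995455. Corrected H = 1.087121 / 0.995455 = 1.092085.
Step 5: Under H0, H ~ chi^2(2); p-value = 0.579238.
Step 6: alpha = 0.05. fail to reject H0.

H = 1.0921, df = 2, p = 0.579238, fail to reject H0.


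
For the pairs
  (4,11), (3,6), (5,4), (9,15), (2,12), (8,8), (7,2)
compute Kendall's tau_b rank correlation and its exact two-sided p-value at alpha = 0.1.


Step 1: Enumerate the 21 unordered pairs (i,j) with i<j and classify each by sign(x_j-x_i) * sign(y_j-y_i).
  (1,2):dx=-1,dy=-5->C; (1,3):dx=+1,dy=-7->D; (1,4):dx=+5,dy=+4->C; (1,5):dx=-2,dy=+1->D
  (1,6):dx=+4,dy=-3->D; (1,7):dx=+3,dy=-9->D; (2,3):dx=+2,dy=-2->D; (2,4):dx=+6,dy=+9->C
  (2,5):dx=-1,dy=+6->D; (2,6):dx=+5,dy=+2->C; (2,7):dx=+4,dy=-4->D; (3,4):dx=+4,dy=+11->C
  (3,5):dx=-3,dy=+8->D; (3,6):dx=+3,dy=+4->C; (3,7):dx=+2,dy=-2->D; (4,5):dx=-7,dy=-3->C
  (4,6):dx=-1,dy=-7->C; (4,7):dx=-2,dy=-13->C; (5,6):dx=+6,dy=-4->D; (5,7):dx=+5,dy=-10->D
  (6,7):dx=-1,dy=-6->C
Step 2: C = 10, D = 11, total pairs = 21.
Step 3: tau = (C - D)/(n(n-1)/2) = (10 - 11)/21 = -0.047619.
Step 4: Exact two-sided p-value (enumerate n! = 5040 permutations of y under H0): p = 1.000000.
Step 5: alpha = 0.1. fail to reject H0.

tau_b = -0.0476 (C=10, D=11), p = 1.000000, fail to reject H0.


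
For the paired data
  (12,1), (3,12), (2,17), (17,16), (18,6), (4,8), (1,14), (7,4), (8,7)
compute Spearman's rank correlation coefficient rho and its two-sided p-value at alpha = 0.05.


Step 1: Rank x and y separately (midranks; no ties here).
rank(x): 12->7, 3->3, 2->2, 17->8, 18->9, 4->4, 1->1, 7->5, 8->6
rank(y): 1->1, 12->6, 17->9, 16->8, 6->3, 8->5, 14->7, 4->2, 7->4
Step 2: d_i = R_x(i) - R_y(i); compute d_i^2.
  (7-1)^2=36, (3-6)^2=9, (2-9)^2=49, (8-8)^2=0, (9-3)^2=36, (4-5)^2=1, (1-7)^2=36, (5-2)^2=9, (6-4)^2=4
sum(d^2) = 180.
Step 3: rho = 1 - 6*180 / (9*(9^2 - 1)) = 1 - 1080/720 = -0.500000.
Step 4: Under H0, t = rho * sqrt((n-2)/(1-rho^2)) = -1.5275 ~ t(7).
Step 5: Two-sided p-value from the t-distribution with 7 df = 0.170471.
Step 6: alpha = 0.05. fail to reject H0.

rho = -0.5000, p = 0.170471, fail to reject H0 at alpha = 0.05.


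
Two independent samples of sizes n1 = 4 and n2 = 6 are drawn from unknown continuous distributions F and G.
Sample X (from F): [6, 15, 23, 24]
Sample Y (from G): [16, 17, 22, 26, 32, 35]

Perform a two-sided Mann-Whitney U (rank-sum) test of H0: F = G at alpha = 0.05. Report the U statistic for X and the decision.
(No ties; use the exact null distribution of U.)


Step 1: Combine and sort all 10 observations; assign midranks.
sorted (value, group): (6,X), (15,X), (16,Y), (17,Y), (22,Y), (23,X), (24,X), (26,Y), (32,Y), (35,Y)
ranks: 6->1, 15->2, 16->3, 17->4, 22->5, 23->6, 24->7, 26->8, 32->9, 35->10
Step 2: Rank sum for X: R1 = 1 + 2 + 6 + 7 = 16.
Step 3: U_X = R1 - n1(n1+1)/2 = 16 - 4*5/2 = 16 - 10 = 6.
       U_Y = n1*n2 - U_X = 24 - 6 = 18.
Step 4: No ties, so the exact null distribution of U (based on enumerating the C(10,4) = 210 equally likely rank assignments) gives the two-sided p-value.
Step 5: p-value = 0.257143; compare to alpha = 0.05. fail to reject H0.

U_X = 6, p = 0.257143, fail to reject H0 at alpha = 0.05.


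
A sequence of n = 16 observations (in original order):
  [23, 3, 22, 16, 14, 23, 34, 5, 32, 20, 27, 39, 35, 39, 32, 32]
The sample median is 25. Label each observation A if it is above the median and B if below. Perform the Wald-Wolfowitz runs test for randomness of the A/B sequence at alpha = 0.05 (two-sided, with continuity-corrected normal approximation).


Step 1: Compute median = 25; label A = above, B = below.
Labels in order: BBBBBBABABAAAAAA  (n_A = 8, n_B = 8)
Step 2: Count runs R = 6.
Step 3: Under H0 (random ordering), E[R] = 2*n_A*n_B/(n_A+n_B) + 1 = 2*8*8/16 + 1 = 9.0000.
        Var[R] = 2*n_A*n_B*(2*n_A*n_B - n_A - n_B) / ((n_A+n_B)^2 * (n_A+n_B-1)) = 14336/3840 = 3.7333.
        SD[R] = 1.9322.
Step 4: Continuity-corrected z = (R + 0.5 - E[R]) / SD[R] = (6 + 0.5 - 9.0000) / 1.9322 = -1.2939.
Step 5: Two-sided p-value via normal approximation = 2*(1 - Phi(|z|)) = 0.195709.
Step 6: alpha = 0.05. fail to reject H0.

R = 6, z = -1.2939, p = 0.195709, fail to reject H0.


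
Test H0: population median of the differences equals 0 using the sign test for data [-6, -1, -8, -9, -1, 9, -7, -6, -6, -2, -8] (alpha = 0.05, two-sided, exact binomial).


Step 1: Discard zero differences. Original n = 11; n_eff = number of nonzero differences = 11.
Nonzero differences (with sign): -6, -1, -8, -9, -1, +9, -7, -6, -6, -2, -8
Step 2: Count signs: positive = 1, negative = 10.
Step 3: Under H0: P(positive) = 0.5, so the number of positives S ~ Bin(11, 0.5).
Step 4: Two-sided exact p-value = sum of Bin(11,0.5) probabilities at or below the observed probability = 0.011719.
Step 5: alpha = 0.05. reject H0.

n_eff = 11, pos = 1, neg = 10, p = 0.011719, reject H0.


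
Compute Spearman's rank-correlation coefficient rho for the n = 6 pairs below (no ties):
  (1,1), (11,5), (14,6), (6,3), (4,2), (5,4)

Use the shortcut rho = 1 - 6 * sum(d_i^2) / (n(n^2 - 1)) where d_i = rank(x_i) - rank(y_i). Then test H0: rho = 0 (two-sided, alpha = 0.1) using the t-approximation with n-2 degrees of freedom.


Step 1: Rank x and y separately (midranks; no ties here).
rank(x): 1->1, 11->5, 14->6, 6->4, 4->2, 5->3
rank(y): 1->1, 5->5, 6->6, 3->3, 2->2, 4->4
Step 2: d_i = R_x(i) - R_y(i); compute d_i^2.
  (1-1)^2=0, (5-5)^2=0, (6-6)^2=0, (4-3)^2=1, (2-2)^2=0, (3-4)^2=1
sum(d^2) = 2.
Step 3: rho = 1 - 6*2 / (6*(6^2 - 1)) = 1 - 12/210 = 0.942857.
Step 4: Under H0, t = rho * sqrt((n-2)/(1-rho^2)) = 5.6595 ~ t(4).
Step 5: Two-sided p-value from the t-distribution with 4 df = 0.004805.
Step 6: alpha = 0.1. reject H0.

rho = 0.9429, p = 0.004805, reject H0 at alpha = 0.1.


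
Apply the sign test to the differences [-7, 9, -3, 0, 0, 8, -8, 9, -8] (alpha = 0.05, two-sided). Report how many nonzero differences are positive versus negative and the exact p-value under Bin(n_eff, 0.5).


Step 1: Discard zero differences. Original n = 9; n_eff = number of nonzero differences = 7.
Nonzero differences (with sign): -7, +9, -3, +8, -8, +9, -8
Step 2: Count signs: positive = 3, negative = 4.
Step 3: Under H0: P(positive) = 0.5, so the number of positives S ~ Bin(7, 0.5).
Step 4: Two-sided exact p-value = sum of Bin(7,0.5) probabilities at or below the observed probability = 1.000000.
Step 5: alpha = 0.05. fail to reject H0.

n_eff = 7, pos = 3, neg = 4, p = 1.000000, fail to reject H0.


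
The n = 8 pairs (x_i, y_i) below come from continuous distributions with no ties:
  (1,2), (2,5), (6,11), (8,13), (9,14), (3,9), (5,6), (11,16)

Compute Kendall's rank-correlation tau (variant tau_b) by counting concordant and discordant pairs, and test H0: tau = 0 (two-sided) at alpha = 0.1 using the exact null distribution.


Step 1: Enumerate the 28 unordered pairs (i,j) with i<j and classify each by sign(x_j-x_i) * sign(y_j-y_i).
  (1,2):dx=+1,dy=+3->C; (1,3):dx=+5,dy=+9->C; (1,4):dx=+7,dy=+11->C; (1,5):dx=+8,dy=+12->C
  (1,6):dx=+2,dy=+7->C; (1,7):dx=+4,dy=+4->C; (1,8):dx=+10,dy=+14->C; (2,3):dx=+4,dy=+6->C
  (2,4):dx=+6,dy=+8->C; (2,5):dx=+7,dy=+9->C; (2,6):dx=+1,dy=+4->C; (2,7):dx=+3,dy=+1->C
  (2,8):dx=+9,dy=+11->C; (3,4):dx=+2,dy=+2->C; (3,5):dx=+3,dy=+3->C; (3,6):dx=-3,dy=-2->C
  (3,7):dx=-1,dy=-5->C; (3,8):dx=+5,dy=+5->C; (4,5):dx=+1,dy=+1->C; (4,6):dx=-5,dy=-4->C
  (4,7):dx=-3,dy=-7->C; (4,8):dx=+3,dy=+3->C; (5,6):dx=-6,dy=-5->C; (5,7):dx=-4,dy=-8->C
  (5,8):dx=+2,dy=+2->C; (6,7):dx=+2,dy=-3->D; (6,8):dx=+8,dy=+7->C; (7,8):dx=+6,dy=+10->C
Step 2: C = 27, D = 1, total pairs = 28.
Step 3: tau = (C - D)/(n(n-1)/2) = (27 - 1)/28 = 0.928571.
Step 4: Exact two-sided p-value (enumerate n! = 40320 permutations of y under H0): p = 0.000397.
Step 5: alpha = 0.1. reject H0.

tau_b = 0.9286 (C=27, D=1), p = 0.000397, reject H0.


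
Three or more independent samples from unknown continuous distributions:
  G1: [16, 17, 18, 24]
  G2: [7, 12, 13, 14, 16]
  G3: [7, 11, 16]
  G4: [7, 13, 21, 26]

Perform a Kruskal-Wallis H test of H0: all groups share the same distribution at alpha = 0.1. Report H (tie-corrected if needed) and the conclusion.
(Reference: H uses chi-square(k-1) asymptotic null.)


Step 1: Combine all N = 16 observations and assign midranks.
sorted (value, group, rank): (7,G2,2), (7,G3,2), (7,G4,2), (11,G3,4), (12,G2,5), (13,G2,6.5), (13,G4,6.5), (14,G2,8), (16,G1,10), (16,G2,10), (16,G3,10), (17,G1,12), (18,G1,13), (21,G4,14), (24,G1,15), (26,G4,16)
Step 2: Sum ranks within each group.
R_1 = 50 (n_1 = 4)
R_2 = 31.5 (n_2 = 5)
R_3 = 16 (n_3 = 3)
R_4 = 38.5 (n_4 = 4)
Step 3: H = 12/(N(N+1)) * sum(R_i^2/n_i) - 3(N+1)
     = 12/(16*17) * (50^2/4 + 31.5^2/5 + 16^2/3 + 38.5^2/4) - 3*17
     = 0.044118 * 1279.35 - 51
     = 5.441728.
Step 4: Ties present; correction factor C = 1 - 54/(16^3 - 16) = 0.986765. Corrected H = 5.441728 / 0.986765 = 5.514717.
Step 5: Under H0, H ~ chi^2(3); p-value = 0.137761.
Step 6: alpha = 0.1. fail to reject H0.

H = 5.5147, df = 3, p = 0.137761, fail to reject H0.


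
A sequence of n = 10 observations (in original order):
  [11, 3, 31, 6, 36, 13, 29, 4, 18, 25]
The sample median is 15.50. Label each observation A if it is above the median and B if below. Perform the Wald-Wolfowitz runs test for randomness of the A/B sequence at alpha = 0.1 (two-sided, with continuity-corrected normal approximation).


Step 1: Compute median = 15.50; label A = above, B = below.
Labels in order: BBABABABAA  (n_A = 5, n_B = 5)
Step 2: Count runs R = 8.
Step 3: Under H0 (random ordering), E[R] = 2*n_A*n_B/(n_A+n_B) + 1 = 2*5*5/10 + 1 = 6.0000.
        Var[R] = 2*n_A*n_B*(2*n_A*n_B - n_A - n_B) / ((n_A+n_B)^2 * (n_A+n_B-1)) = 2000/900 = 2.2222.
        SD[R] = 1.4907.
Step 4: Continuity-corrected z = (R - 0.5 - E[R]) / SD[R] = (8 - 0.5 - 6.0000) / 1.4907 = 1.0062.
Step 5: Two-sided p-value via normal approximation = 2*(1 - Phi(|z|)) = 0.314305.
Step 6: alpha = 0.1. fail to reject H0.

R = 8, z = 1.0062, p = 0.314305, fail to reject H0.


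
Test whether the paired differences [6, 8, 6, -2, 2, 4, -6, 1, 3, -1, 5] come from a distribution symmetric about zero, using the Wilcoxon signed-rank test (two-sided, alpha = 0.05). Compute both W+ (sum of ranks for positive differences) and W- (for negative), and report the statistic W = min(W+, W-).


Step 1: Drop any zero differences (none here) and take |d_i|.
|d| = [6, 8, 6, 2, 2, 4, 6, 1, 3, 1, 5]
Step 2: Midrank |d_i| (ties get averaged ranks).
ranks: |6|->9, |8|->11, |6|->9, |2|->3.5, |2|->3.5, |4|->6, |6|->9, |1|->1.5, |3|->5, |1|->1.5, |5|->7
Step 3: Attach original signs; sum ranks with positive sign and with negative sign.
W+ = 9 + 11 + 9 + 3.5 + 6 + 1.5 + 5 + 7 = 52
W- = 3.5 + 9 + 1.5 = 14
(Check: W+ + W- = 66 should equal n(n+1)/2 = 66.)
Step 4: Test statistic W = min(W+, W-) = 14.
Step 5: Ties in |d|, so use the tie-corrected normal approximation.
        E[W] = n(n+1)/4 = 11*12/4 = 33.
        Tie groups: |d|=1 (t=2), |d|=2 (t=2), |d|=6 (t=3); sum(t^3 - t) = 36.
        Var[W] = n(n+1)(2n+1)/24 - sum(t^3-t)/48 = 3036/24 - 36/48 = 125.75.
        z = (W - E[W]) / sqrt(Var[W]) = (14 - 33) / 11.2138 = -1.6943.
        Two-sided p = 2*Phi(z) = 0.090201.
Step 6: alpha = 0.05. fail to reject H0.

W+ = 52, W- = 14, W = min = 14, p = 0.090201, fail to reject H0.


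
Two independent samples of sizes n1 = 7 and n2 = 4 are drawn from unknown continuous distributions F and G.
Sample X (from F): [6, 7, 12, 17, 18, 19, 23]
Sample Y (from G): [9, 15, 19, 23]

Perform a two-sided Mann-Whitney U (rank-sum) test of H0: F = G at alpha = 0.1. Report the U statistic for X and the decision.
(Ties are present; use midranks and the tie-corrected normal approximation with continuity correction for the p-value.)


Step 1: Combine and sort all 11 observations; assign midranks.
sorted (value, group): (6,X), (7,X), (9,Y), (12,X), (15,Y), (17,X), (18,X), (19,X), (19,Y), (23,X), (23,Y)
ranks: 6->1, 7->2, 9->3, 12->4, 15->5, 17->6, 18->7, 19->8.5, 19->8.5, 23->10.5, 23->10.5
Step 2: Rank sum for X: R1 = 1 + 2 + 4 + 6 + 7 + 8.5 + 10.5 = 39.
Step 3: U_X = R1 - n1(n1+1)/2 = 39 - 7*8/2 = 39 - 28 = 11.
       U_Y = n1*n2 - U_X = 28 - 11 = 17.
Step 4: Ties are present, so use the tie-corrected normal approximation (with continuity correction) for the p-value.
Step 5: p-value = 0.635059; compare to alpha = 0.1. fail to reject H0.

U_X = 11, p = 0.635059, fail to reject H0 at alpha = 0.1.


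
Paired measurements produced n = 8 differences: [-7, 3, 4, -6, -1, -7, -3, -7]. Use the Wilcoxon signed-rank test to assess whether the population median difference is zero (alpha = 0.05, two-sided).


Step 1: Drop any zero differences (none here) and take |d_i|.
|d| = [7, 3, 4, 6, 1, 7, 3, 7]
Step 2: Midrank |d_i| (ties get averaged ranks).
ranks: |7|->7, |3|->2.5, |4|->4, |6|->5, |1|->1, |7|->7, |3|->2.5, |7|->7
Step 3: Attach original signs; sum ranks with positive sign and with negative sign.
W+ = 2.5 + 4 = 6.5
W- = 7 + 5 + 1 + 7 + 2.5 + 7 = 29.5
(Check: W+ + W- = 36 should equal n(n+1)/2 = 36.)
Step 4: Test statistic W = min(W+, W-) = 6.5.
Step 5: Ties in |d|, so use the tie-corrected normal approximation.
        E[W] = n(n+1)/4 = 8*9/4 = 18.
        Tie groups: |d|=3 (t=2), |d|=7 (t=3); sum(t^3 - t) = 30.
        Var[W] = n(n+1)(2n+1)/24 - sum(t^3-t)/48 = 1224/24 - 30/48 = 50.375.
        z = (W - E[W]) / sqrt(Var[W]) = (6.5 - 18) / 7.0975 = -1.6203.
        Two-sided p = 2*Phi(z) = 0.105172.
Step 6: alpha = 0.05. fail to reject H0.

W+ = 6.5, W- = 29.5, W = min = 6.5, p = 0.105172, fail to reject H0.


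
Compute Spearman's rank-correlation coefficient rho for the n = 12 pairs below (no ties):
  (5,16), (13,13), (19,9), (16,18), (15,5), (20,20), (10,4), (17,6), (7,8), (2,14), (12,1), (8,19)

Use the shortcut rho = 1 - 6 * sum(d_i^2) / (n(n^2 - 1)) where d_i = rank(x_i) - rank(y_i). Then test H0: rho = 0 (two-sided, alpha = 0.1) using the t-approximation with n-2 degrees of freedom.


Step 1: Rank x and y separately (midranks; no ties here).
rank(x): 5->2, 13->7, 19->11, 16->9, 15->8, 20->12, 10->5, 17->10, 7->3, 2->1, 12->6, 8->4
rank(y): 16->9, 13->7, 9->6, 18->10, 5->3, 20->12, 4->2, 6->4, 8->5, 14->8, 1->1, 19->11
Step 2: d_i = R_x(i) - R_y(i); compute d_i^2.
  (2-9)^2=49, (7-7)^2=0, (11-6)^2=25, (9-10)^2=1, (8-3)^2=25, (12-12)^2=0, (5-2)^2=9, (10-4)^2=36, (3-5)^2=4, (1-8)^2=49, (6-1)^2=25, (4-11)^2=49
sum(d^2) = 272.
Step 3: rho = 1 - 6*272 / (12*(12^2 - 1)) = 1 - 1632/1716 = 0.048951.
Step 4: Under H0, t = rho * sqrt((n-2)/(1-rho^2)) = 0.1550 ~ t(10).
Step 5: Two-sided p-value from the t-distribution with 10 df = 0.879919.
Step 6: alpha = 0.1. fail to reject H0.

rho = 0.0490, p = 0.879919, fail to reject H0 at alpha = 0.1.


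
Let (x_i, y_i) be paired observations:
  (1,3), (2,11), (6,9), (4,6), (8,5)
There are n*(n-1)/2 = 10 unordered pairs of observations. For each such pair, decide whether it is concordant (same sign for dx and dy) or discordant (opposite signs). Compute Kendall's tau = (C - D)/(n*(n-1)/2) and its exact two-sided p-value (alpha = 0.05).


Step 1: Enumerate the 10 unordered pairs (i,j) with i<j and classify each by sign(x_j-x_i) * sign(y_j-y_i).
  (1,2):dx=+1,dy=+8->C; (1,3):dx=+5,dy=+6->C; (1,4):dx=+3,dy=+3->C; (1,5):dx=+7,dy=+2->C
  (2,3):dx=+4,dy=-2->D; (2,4):dx=+2,dy=-5->D; (2,5):dx=+6,dy=-6->D; (3,4):dx=-2,dy=-3->C
  (3,5):dx=+2,dy=-4->D; (4,5):dx=+4,dy=-1->D
Step 2: C = 5, D = 5, total pairs = 10.
Step 3: tau = (C - D)/(n(n-1)/2) = (5 - 5)/10 = 0.000000.
Step 4: Exact two-sided p-value (enumerate n! = 120 permutations of y under H0): p = 1.000000.
Step 5: alpha = 0.05. fail to reject H0.

tau_b = 0.0000 (C=5, D=5), p = 1.000000, fail to reject H0.


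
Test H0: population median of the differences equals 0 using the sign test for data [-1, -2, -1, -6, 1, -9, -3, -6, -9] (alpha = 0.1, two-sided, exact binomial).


Step 1: Discard zero differences. Original n = 9; n_eff = number of nonzero differences = 9.
Nonzero differences (with sign): -1, -2, -1, -6, +1, -9, -3, -6, -9
Step 2: Count signs: positive = 1, negative = 8.
Step 3: Under H0: P(positive) = 0.5, so the number of positives S ~ Bin(9, 0.5).
Step 4: Two-sided exact p-value = sum of Bin(9,0.5) probabilities at or below the observed probability = 0.039062.
Step 5: alpha = 0.1. reject H0.

n_eff = 9, pos = 1, neg = 8, p = 0.039062, reject H0.


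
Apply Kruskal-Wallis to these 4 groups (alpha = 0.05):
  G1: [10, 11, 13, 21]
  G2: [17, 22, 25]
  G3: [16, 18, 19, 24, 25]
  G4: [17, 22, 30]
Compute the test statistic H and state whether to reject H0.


Step 1: Combine all N = 15 observations and assign midranks.
sorted (value, group, rank): (10,G1,1), (11,G1,2), (13,G1,3), (16,G3,4), (17,G2,5.5), (17,G4,5.5), (18,G3,7), (19,G3,8), (21,G1,9), (22,G2,10.5), (22,G4,10.5), (24,G3,12), (25,G2,13.5), (25,G3,13.5), (30,G4,15)
Step 2: Sum ranks within each group.
R_1 = 15 (n_1 = 4)
R_2 = 29.5 (n_2 = 3)
R_3 = 44.5 (n_3 = 5)
R_4 = 31 (n_4 = 3)
Step 3: H = 12/(N(N+1)) * sum(R_i^2/n_i) - 3(N+1)
     = 12/(15*16) * (15^2/4 + 29.5^2/3 + 44.5^2/5 + 31^2/3) - 3*16
     = 0.050000 * 1062.72 - 48
     = 5.135833.
Step 4: Ties present; correction factor C = 1 - 18/(15^3 - 15) = 0.994643. Corrected H = 5.135833 / 0.994643 = 5.163495.
Step 5: Under H0, H ~ chi^2(3); p-value = 0.160209.
Step 6: alpha = 0.05. fail to reject H0.

H = 5.1635, df = 3, p = 0.160209, fail to reject H0.


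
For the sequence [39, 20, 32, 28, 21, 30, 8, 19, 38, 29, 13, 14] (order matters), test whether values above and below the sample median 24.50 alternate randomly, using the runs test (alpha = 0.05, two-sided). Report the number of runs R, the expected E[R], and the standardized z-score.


Step 1: Compute median = 24.50; label A = above, B = below.
Labels in order: ABAABABBAABB  (n_A = 6, n_B = 6)
Step 2: Count runs R = 8.
Step 3: Under H0 (random ordering), E[R] = 2*n_A*n_B/(n_A+n_B) + 1 = 2*6*6/12 + 1 = 7.0000.
        Var[R] = 2*n_A*n_B*(2*n_A*n_B - n_A - n_B) / ((n_A+n_B)^2 * (n_A+n_B-1)) = 4320/1584 = 2.7273.
        SD[R] = 1.6514.
Step 4: Continuity-corrected z = (R - 0.5 - E[R]) / SD[R] = (8 - 0.5 - 7.0000) / 1.6514 = 0.3028.
Step 5: Two-sided p-value via normal approximation = 2*(1 - Phi(|z|)) = 0.762069.
Step 6: alpha = 0.05. fail to reject H0.

R = 8, z = 0.3028, p = 0.762069, fail to reject H0.


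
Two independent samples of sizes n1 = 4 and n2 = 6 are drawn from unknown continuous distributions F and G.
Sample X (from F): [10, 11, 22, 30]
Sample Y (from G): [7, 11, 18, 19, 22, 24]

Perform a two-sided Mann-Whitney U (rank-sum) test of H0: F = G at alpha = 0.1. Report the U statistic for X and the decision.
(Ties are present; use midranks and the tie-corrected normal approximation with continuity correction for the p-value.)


Step 1: Combine and sort all 10 observations; assign midranks.
sorted (value, group): (7,Y), (10,X), (11,X), (11,Y), (18,Y), (19,Y), (22,X), (22,Y), (24,Y), (30,X)
ranks: 7->1, 10->2, 11->3.5, 11->3.5, 18->5, 19->6, 22->7.5, 22->7.5, 24->9, 30->10
Step 2: Rank sum for X: R1 = 2 + 3.5 + 7.5 + 10 = 23.
Step 3: U_X = R1 - n1(n1+1)/2 = 23 - 4*5/2 = 23 - 10 = 13.
       U_Y = n1*n2 - U_X = 24 - 13 = 11.
Step 4: Ties are present, so use the tie-corrected normal approximation (with continuity correction) for the p-value.
Step 5: p-value = 0.914589; compare to alpha = 0.1. fail to reject H0.

U_X = 13, p = 0.914589, fail to reject H0 at alpha = 0.1.


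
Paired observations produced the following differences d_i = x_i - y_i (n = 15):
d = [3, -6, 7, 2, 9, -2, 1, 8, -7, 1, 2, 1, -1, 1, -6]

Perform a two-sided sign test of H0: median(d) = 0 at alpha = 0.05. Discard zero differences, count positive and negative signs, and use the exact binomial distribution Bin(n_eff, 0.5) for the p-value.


Step 1: Discard zero differences. Original n = 15; n_eff = number of nonzero differences = 15.
Nonzero differences (with sign): +3, -6, +7, +2, +9, -2, +1, +8, -7, +1, +2, +1, -1, +1, -6
Step 2: Count signs: positive = 10, negative = 5.
Step 3: Under H0: P(positive) = 0.5, so the number of positives S ~ Bin(15, 0.5).
Step 4: Two-sided exact p-value = sum of Bin(15,0.5) probabilities at or below the observed probability = 0.301758.
Step 5: alpha = 0.05. fail to reject H0.

n_eff = 15, pos = 10, neg = 5, p = 0.301758, fail to reject H0.


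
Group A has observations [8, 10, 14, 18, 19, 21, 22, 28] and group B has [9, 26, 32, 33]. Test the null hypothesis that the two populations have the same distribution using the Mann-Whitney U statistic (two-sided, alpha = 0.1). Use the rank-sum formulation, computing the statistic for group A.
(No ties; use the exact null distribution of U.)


Step 1: Combine and sort all 12 observations; assign midranks.
sorted (value, group): (8,X), (9,Y), (10,X), (14,X), (18,X), (19,X), (21,X), (22,X), (26,Y), (28,X), (32,Y), (33,Y)
ranks: 8->1, 9->2, 10->3, 14->4, 18->5, 19->6, 21->7, 22->8, 26->9, 28->10, 32->11, 33->12
Step 2: Rank sum for X: R1 = 1 + 3 + 4 + 5 + 6 + 7 + 8 + 10 = 44.
Step 3: U_X = R1 - n1(n1+1)/2 = 44 - 8*9/2 = 44 - 36 = 8.
       U_Y = n1*n2 - U_X = 32 - 8 = 24.
Step 4: No ties, so the exact null distribution of U (based on enumerating the C(12,8) = 495 equally likely rank assignments) gives the two-sided p-value.
Step 5: p-value = 0.214141; compare to alpha = 0.1. fail to reject H0.

U_X = 8, p = 0.214141, fail to reject H0 at alpha = 0.1.


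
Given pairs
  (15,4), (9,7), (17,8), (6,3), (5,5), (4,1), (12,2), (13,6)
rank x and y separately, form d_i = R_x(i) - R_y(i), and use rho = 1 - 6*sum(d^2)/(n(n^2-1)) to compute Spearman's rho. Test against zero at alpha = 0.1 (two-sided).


Step 1: Rank x and y separately (midranks; no ties here).
rank(x): 15->7, 9->4, 17->8, 6->3, 5->2, 4->1, 12->5, 13->6
rank(y): 4->4, 7->7, 8->8, 3->3, 5->5, 1->1, 2->2, 6->6
Step 2: d_i = R_x(i) - R_y(i); compute d_i^2.
  (7-4)^2=9, (4-7)^2=9, (8-8)^2=0, (3-3)^2=0, (2-5)^2=9, (1-1)^2=0, (5-2)^2=9, (6-6)^2=0
sum(d^2) = 36.
Step 3: rho = 1 - 6*36 / (8*(8^2 - 1)) = 1 - 216/504 = 0.571429.
Step 4: Under H0, t = rho * sqrt((n-2)/(1-rho^2)) = 1.7056 ~ t(6).
Step 5: Two-sided p-value from the t-distribution with 6 df = 0.138960.
Step 6: alpha = 0.1. fail to reject H0.

rho = 0.5714, p = 0.138960, fail to reject H0 at alpha = 0.1.


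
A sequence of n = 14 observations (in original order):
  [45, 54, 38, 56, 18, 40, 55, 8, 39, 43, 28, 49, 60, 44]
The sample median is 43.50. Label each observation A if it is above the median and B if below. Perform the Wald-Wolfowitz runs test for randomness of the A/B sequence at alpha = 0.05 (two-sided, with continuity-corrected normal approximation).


Step 1: Compute median = 43.50; label A = above, B = below.
Labels in order: AABABBABBBBAAA  (n_A = 7, n_B = 7)
Step 2: Count runs R = 7.
Step 3: Under H0 (random ordering), E[R] = 2*n_A*n_B/(n_A+n_B) + 1 = 2*7*7/14 + 1 = 8.0000.
        Var[R] = 2*n_A*n_B*(2*n_A*n_B - n_A - n_B) / ((n_A+n_B)^2 * (n_A+n_B-1)) = 8232/2548 = 3.2308.
        SD[R] = 1.7974.
Step 4: Continuity-corrected z = (R + 0.5 - E[R]) / SD[R] = (7 + 0.5 - 8.0000) / 1.7974 = -0.2782.
Step 5: Two-sided p-value via normal approximation = 2*(1 - Phi(|z|)) = 0.780879.
Step 6: alpha = 0.05. fail to reject H0.

R = 7, z = -0.2782, p = 0.780879, fail to reject H0.


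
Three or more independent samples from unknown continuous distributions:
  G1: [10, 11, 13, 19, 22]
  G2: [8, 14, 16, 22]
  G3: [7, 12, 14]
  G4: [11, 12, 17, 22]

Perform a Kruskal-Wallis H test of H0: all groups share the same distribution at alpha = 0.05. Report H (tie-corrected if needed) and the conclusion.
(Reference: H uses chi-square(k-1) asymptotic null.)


Step 1: Combine all N = 16 observations and assign midranks.
sorted (value, group, rank): (7,G3,1), (8,G2,2), (10,G1,3), (11,G1,4.5), (11,G4,4.5), (12,G3,6.5), (12,G4,6.5), (13,G1,8), (14,G2,9.5), (14,G3,9.5), (16,G2,11), (17,G4,12), (19,G1,13), (22,G1,15), (22,G2,15), (22,G4,15)
Step 2: Sum ranks within each group.
R_1 = 43.5 (n_1 = 5)
R_2 = 37.5 (n_2 = 4)
R_3 = 17 (n_3 = 3)
R_4 = 38 (n_4 = 4)
Step 3: H = 12/(N(N+1)) * sum(R_i^2/n_i) - 3(N+1)
     = 12/(16*17) * (43.5^2/5 + 37.5^2/4 + 17^2/3 + 38^2/4) - 3*17
     = 0.044118 * 1187.35 - 51
     = 1.382904.
Step 4: Ties present; correction factor C = 1 - 42/(16^3 - 16) = 0.989706. Corrected H = 1.382904 / 0.989706 = 1.397288.
Step 5: Under H0, H ~ chi^2(3); p-value = 0.706171.
Step 6: alpha = 0.05. fail to reject H0.

H = 1.3973, df = 3, p = 0.706171, fail to reject H0.


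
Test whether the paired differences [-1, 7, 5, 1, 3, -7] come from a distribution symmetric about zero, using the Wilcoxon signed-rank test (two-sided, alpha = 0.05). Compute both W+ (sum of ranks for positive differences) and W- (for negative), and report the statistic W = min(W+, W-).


Step 1: Drop any zero differences (none here) and take |d_i|.
|d| = [1, 7, 5, 1, 3, 7]
Step 2: Midrank |d_i| (ties get averaged ranks).
ranks: |1|->1.5, |7|->5.5, |5|->4, |1|->1.5, |3|->3, |7|->5.5
Step 3: Attach original signs; sum ranks with positive sign and with negative sign.
W+ = 5.5 + 4 + 1.5 + 3 = 14
W- = 1.5 + 5.5 = 7
(Check: W+ + W- = 21 should equal n(n+1)/2 = 21.)
Step 4: Test statistic W = min(W+, W-) = 7.
Step 5: Ties in |d|, so use the tie-corrected normal approximation.
        E[W] = n(n+1)/4 = 6*7/4 = 10.5.
        Tie groups: |d|=1 (t=2), |d|=7 (t=2); sum(t^3 - t) = 12.
        Var[W] = n(n+1)(2n+1)/24 - sum(t^3-t)/48 = 546/24 - 12/48 = 22.5.
        z = (W - E[W]) / sqrt(Var[W]) = (7 - 10.5) / 4.7434 = -0.7379.
        Two-sided p = 2*Phi(z) = 0.460597.
Step 6: alpha = 0.05. fail to reject H0.

W+ = 14, W- = 7, W = min = 7, p = 0.460597, fail to reject H0.


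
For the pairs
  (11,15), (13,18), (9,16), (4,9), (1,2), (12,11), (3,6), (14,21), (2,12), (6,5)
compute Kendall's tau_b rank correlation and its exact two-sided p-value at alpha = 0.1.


Step 1: Enumerate the 45 unordered pairs (i,j) with i<j and classify each by sign(x_j-x_i) * sign(y_j-y_i).
  (1,2):dx=+2,dy=+3->C; (1,3):dx=-2,dy=+1->D; (1,4):dx=-7,dy=-6->C; (1,5):dx=-10,dy=-13->C
  (1,6):dx=+1,dy=-4->D; (1,7):dx=-8,dy=-9->C; (1,8):dx=+3,dy=+6->C; (1,9):dx=-9,dy=-3->C
  (1,10):dx=-5,dy=-10->C; (2,3):dx=-4,dy=-2->C; (2,4):dx=-9,dy=-9->C; (2,5):dx=-12,dy=-16->C
  (2,6):dx=-1,dy=-7->C; (2,7):dx=-10,dy=-12->C; (2,8):dx=+1,dy=+3->C; (2,9):dx=-11,dy=-6->C
  (2,10):dx=-7,dy=-13->C; (3,4):dx=-5,dy=-7->C; (3,5):dx=-8,dy=-14->C; (3,6):dx=+3,dy=-5->D
  (3,7):dx=-6,dy=-10->C; (3,8):dx=+5,dy=+5->C; (3,9):dx=-7,dy=-4->C; (3,10):dx=-3,dy=-11->C
  (4,5):dx=-3,dy=-7->C; (4,6):dx=+8,dy=+2->C; (4,7):dx=-1,dy=-3->C; (4,8):dx=+10,dy=+12->C
  (4,9):dx=-2,dy=+3->D; (4,10):dx=+2,dy=-4->D; (5,6):dx=+11,dy=+9->C; (5,7):dx=+2,dy=+4->C
  (5,8):dx=+13,dy=+19->C; (5,9):dx=+1,dy=+10->C; (5,10):dx=+5,dy=+3->C; (6,7):dx=-9,dy=-5->C
  (6,8):dx=+2,dy=+10->C; (6,9):dx=-10,dy=+1->D; (6,10):dx=-6,dy=-6->C; (7,8):dx=+11,dy=+15->C
  (7,9):dx=-1,dy=+6->D; (7,10):dx=+3,dy=-1->D; (8,9):dx=-12,dy=-9->C; (8,10):dx=-8,dy=-16->C
  (9,10):dx=+4,dy=-7->D
Step 2: C = 36, D = 9, total pairs = 45.
Step 3: tau = (C - D)/(n(n-1)/2) = (36 - 9)/45 = 0.600000.
Step 4: Exact two-sided p-value (enumerate n! = 3628800 permutations of y under H0): p = 0.016666.
Step 5: alpha = 0.1. reject H0.

tau_b = 0.6000 (C=36, D=9), p = 0.016666, reject H0.


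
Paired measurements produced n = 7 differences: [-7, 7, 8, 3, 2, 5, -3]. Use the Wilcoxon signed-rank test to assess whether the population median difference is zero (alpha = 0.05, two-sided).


Step 1: Drop any zero differences (none here) and take |d_i|.
|d| = [7, 7, 8, 3, 2, 5, 3]
Step 2: Midrank |d_i| (ties get averaged ranks).
ranks: |7|->5.5, |7|->5.5, |8|->7, |3|->2.5, |2|->1, |5|->4, |3|->2.5
Step 3: Attach original signs; sum ranks with positive sign and with negative sign.
W+ = 5.5 + 7 + 2.5 + 1 + 4 = 20
W- = 5.5 + 2.5 = 8
(Check: W+ + W- = 28 should equal n(n+1)/2 = 28.)
Step 4: Test statistic W = min(W+, W-) = 8.
Step 5: Ties in |d|, so use the tie-corrected normal approximation.
        E[W] = n(n+1)/4 = 7*8/4 = 14.
        Tie groups: |d|=3 (t=2), |d|=7 (t=2); sum(t^3 - t) = 12.
        Var[W] = n(n+1)(2n+1)/24 - sum(t^3-t)/48 = 840/24 - 12/48 = 34.75.
        z = (W - E[W]) / sqrt(Var[W]) = (8 - 14) / 5.8949 = -1.0178.
        Two-sided p = 2*Phi(z) = 0.308760.
Step 6: alpha = 0.05. fail to reject H0.

W+ = 20, W- = 8, W = min = 8, p = 0.308760, fail to reject H0.


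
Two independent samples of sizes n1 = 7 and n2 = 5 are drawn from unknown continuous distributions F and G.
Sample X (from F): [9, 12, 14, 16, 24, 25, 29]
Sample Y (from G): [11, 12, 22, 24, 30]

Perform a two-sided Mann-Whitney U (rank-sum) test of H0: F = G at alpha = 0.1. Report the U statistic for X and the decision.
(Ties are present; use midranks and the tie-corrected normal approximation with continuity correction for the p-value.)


Step 1: Combine and sort all 12 observations; assign midranks.
sorted (value, group): (9,X), (11,Y), (12,X), (12,Y), (14,X), (16,X), (22,Y), (24,X), (24,Y), (25,X), (29,X), (30,Y)
ranks: 9->1, 11->2, 12->3.5, 12->3.5, 14->5, 16->6, 22->7, 24->8.5, 24->8.5, 25->10, 29->11, 30->12
Step 2: Rank sum for X: R1 = 1 + 3.5 + 5 + 6 + 8.5 + 10 + 11 = 45.
Step 3: U_X = R1 - n1(n1+1)/2 = 45 - 7*8/2 = 45 - 28 = 17.
       U_Y = n1*n2 - U_X = 35 - 17 = 18.
Step 4: Ties are present, so use the tie-corrected normal approximation (with continuity correction) for the p-value.
Step 5: p-value = 1.000000; compare to alpha = 0.1. fail to reject H0.

U_X = 17, p = 1.000000, fail to reject H0 at alpha = 0.1.


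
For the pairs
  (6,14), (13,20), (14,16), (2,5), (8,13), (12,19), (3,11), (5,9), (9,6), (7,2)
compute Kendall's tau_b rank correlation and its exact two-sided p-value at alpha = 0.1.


Step 1: Enumerate the 45 unordered pairs (i,j) with i<j and classify each by sign(x_j-x_i) * sign(y_j-y_i).
  (1,2):dx=+7,dy=+6->C; (1,3):dx=+8,dy=+2->C; (1,4):dx=-4,dy=-9->C; (1,5):dx=+2,dy=-1->D
  (1,6):dx=+6,dy=+5->C; (1,7):dx=-3,dy=-3->C; (1,8):dx=-1,dy=-5->C; (1,9):dx=+3,dy=-8->D
  (1,10):dx=+1,dy=-12->D; (2,3):dx=+1,dy=-4->D; (2,4):dx=-11,dy=-15->C; (2,5):dx=-5,dy=-7->C
  (2,6):dx=-1,dy=-1->C; (2,7):dx=-10,dy=-9->C; (2,8):dx=-8,dy=-11->C; (2,9):dx=-4,dy=-14->C
  (2,10):dx=-6,dy=-18->C; (3,4):dx=-12,dy=-11->C; (3,5):dx=-6,dy=-3->C; (3,6):dx=-2,dy=+3->D
  (3,7):dx=-11,dy=-5->C; (3,8):dx=-9,dy=-7->C; (3,9):dx=-5,dy=-10->C; (3,10):dx=-7,dy=-14->C
  (4,5):dx=+6,dy=+8->C; (4,6):dx=+10,dy=+14->C; (4,7):dx=+1,dy=+6->C; (4,8):dx=+3,dy=+4->C
  (4,9):dx=+7,dy=+1->C; (4,10):dx=+5,dy=-3->D; (5,6):dx=+4,dy=+6->C; (5,7):dx=-5,dy=-2->C
  (5,8):dx=-3,dy=-4->C; (5,9):dx=+1,dy=-7->D; (5,10):dx=-1,dy=-11->C; (6,7):dx=-9,dy=-8->C
  (6,8):dx=-7,dy=-10->C; (6,9):dx=-3,dy=-13->C; (6,10):dx=-5,dy=-17->C; (7,8):dx=+2,dy=-2->D
  (7,9):dx=+6,dy=-5->D; (7,10):dx=+4,dy=-9->D; (8,9):dx=+4,dy=-3->D; (8,10):dx=+2,dy=-7->D
  (9,10):dx=-2,dy=-4->C
Step 2: C = 33, D = 12, total pairs = 45.
Step 3: tau = (C - D)/(n(n-1)/2) = (33 - 12)/45 = 0.466667.
Step 4: Exact two-sided p-value (enumerate n! = 3628800 permutations of y under H0): p = 0.072550.
Step 5: alpha = 0.1. reject H0.

tau_b = 0.4667 (C=33, D=12), p = 0.072550, reject H0.


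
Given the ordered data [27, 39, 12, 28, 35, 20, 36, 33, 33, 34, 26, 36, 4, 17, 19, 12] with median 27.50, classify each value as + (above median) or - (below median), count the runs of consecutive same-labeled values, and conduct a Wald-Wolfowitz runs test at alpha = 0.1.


Step 1: Compute median = 27.50; label A = above, B = below.
Labels in order: BABAABAAAABABBBB  (n_A = 8, n_B = 8)
Step 2: Count runs R = 9.
Step 3: Under H0 (random ordering), E[R] = 2*n_A*n_B/(n_A+n_B) + 1 = 2*8*8/16 + 1 = 9.0000.
        Var[R] = 2*n_A*n_B*(2*n_A*n_B - n_A - n_B) / ((n_A+n_B)^2 * (n_A+n_B-1)) = 14336/3840 = 3.7333.
        SD[R] = 1.9322.
Step 4: R = E[R], so z = 0 with no continuity correction.
Step 5: Two-sided p-value via normal approximation = 2*(1 - Phi(|z|)) = 1.000000.
Step 6: alpha = 0.1. fail to reject H0.

R = 9, z = 0.0000, p = 1.000000, fail to reject H0.


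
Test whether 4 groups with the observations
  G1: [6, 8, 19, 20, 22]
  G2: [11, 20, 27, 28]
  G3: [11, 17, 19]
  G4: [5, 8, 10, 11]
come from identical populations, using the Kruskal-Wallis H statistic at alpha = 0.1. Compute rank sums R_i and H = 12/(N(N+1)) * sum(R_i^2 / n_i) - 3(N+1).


Step 1: Combine all N = 16 observations and assign midranks.
sorted (value, group, rank): (5,G4,1), (6,G1,2), (8,G1,3.5), (8,G4,3.5), (10,G4,5), (11,G2,7), (11,G3,7), (11,G4,7), (17,G3,9), (19,G1,10.5), (19,G3,10.5), (20,G1,12.5), (20,G2,12.5), (22,G1,14), (27,G2,15), (28,G2,16)
Step 2: Sum ranks within each group.
R_1 = 42.5 (n_1 = 5)
R_2 = 50.5 (n_2 = 4)
R_3 = 26.5 (n_3 = 3)
R_4 = 16.5 (n_4 = 4)
Step 3: H = 12/(N(N+1)) * sum(R_i^2/n_i) - 3(N+1)
     = 12/(16*17) * (42.5^2/5 + 50.5^2/4 + 26.5^2/3 + 16.5^2/4) - 3*17
     = 0.044118 * 1300.96 - 51
     = 6.395221.
Step 4: Ties present; correction factor C = 1 - 42/(16^3 - 16) = 0.989706. Corrected H = 6.395221 / 0.989706 = 6.461738.
Step 5: Under H0, H ~ chi^2(3); p-value = 0.091184.
Step 6: alpha = 0.1. reject H0.

H = 6.4617, df = 3, p = 0.091184, reject H0.


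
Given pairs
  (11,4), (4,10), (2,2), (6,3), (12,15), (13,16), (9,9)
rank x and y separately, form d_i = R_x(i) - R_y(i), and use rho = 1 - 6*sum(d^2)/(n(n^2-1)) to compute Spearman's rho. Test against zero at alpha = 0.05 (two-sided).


Step 1: Rank x and y separately (midranks; no ties here).
rank(x): 11->5, 4->2, 2->1, 6->3, 12->6, 13->7, 9->4
rank(y): 4->3, 10->5, 2->1, 3->2, 15->6, 16->7, 9->4
Step 2: d_i = R_x(i) - R_y(i); compute d_i^2.
  (5-3)^2=4, (2-5)^2=9, (1-1)^2=0, (3-2)^2=1, (6-6)^2=0, (7-7)^2=0, (4-4)^2=0
sum(d^2) = 14.
Step 3: rho = 1 - 6*14 / (7*(7^2 - 1)) = 1 - 84/336 = 0.750000.
Step 4: Under H0, t = rho * sqrt((n-2)/(1-rho^2)) = 2.5355 ~ t(5).
Step 5: Two-sided p-value from the t-distribution with 5 df = 0.052181.
Step 6: alpha = 0.05. fail to reject H0.

rho = 0.7500, p = 0.052181, fail to reject H0 at alpha = 0.05.


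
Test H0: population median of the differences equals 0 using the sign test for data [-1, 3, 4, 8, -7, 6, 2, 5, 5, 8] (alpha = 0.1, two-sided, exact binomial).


Step 1: Discard zero differences. Original n = 10; n_eff = number of nonzero differences = 10.
Nonzero differences (with sign): -1, +3, +4, +8, -7, +6, +2, +5, +5, +8
Step 2: Count signs: positive = 8, negative = 2.
Step 3: Under H0: P(positive) = 0.5, so the number of positives S ~ Bin(10, 0.5).
Step 4: Two-sided exact p-value = sum of Bin(10,0.5) probabilities at or below the observed probability = 0.109375.
Step 5: alpha = 0.1. fail to reject H0.

n_eff = 10, pos = 8, neg = 2, p = 0.109375, fail to reject H0.


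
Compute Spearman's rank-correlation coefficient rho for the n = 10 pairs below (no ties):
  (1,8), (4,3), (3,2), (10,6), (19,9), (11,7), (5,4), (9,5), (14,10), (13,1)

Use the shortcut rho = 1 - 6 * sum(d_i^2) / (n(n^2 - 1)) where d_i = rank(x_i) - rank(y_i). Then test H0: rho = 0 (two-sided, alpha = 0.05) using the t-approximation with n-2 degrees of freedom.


Step 1: Rank x and y separately (midranks; no ties here).
rank(x): 1->1, 4->3, 3->2, 10->6, 19->10, 11->7, 5->4, 9->5, 14->9, 13->8
rank(y): 8->8, 3->3, 2->2, 6->6, 9->9, 7->7, 4->4, 5->5, 10->10, 1->1
Step 2: d_i = R_x(i) - R_y(i); compute d_i^2.
  (1-8)^2=49, (3-3)^2=0, (2-2)^2=0, (6-6)^2=0, (10-9)^2=1, (7-7)^2=0, (4-4)^2=0, (5-5)^2=0, (9-10)^2=1, (8-1)^2=49
sum(d^2) = 100.
Step 3: rho = 1 - 6*100 / (10*(10^2 - 1)) = 1 - 600/990 = 0.393939.
Step 4: Under H0, t = rho * sqrt((n-2)/(1-rho^2)) = 1.2123 ~ t(8).
Step 5: Two-sided p-value from the t-distribution with 8 df = 0.259998.
Step 6: alpha = 0.05. fail to reject H0.

rho = 0.3939, p = 0.259998, fail to reject H0 at alpha = 0.05.


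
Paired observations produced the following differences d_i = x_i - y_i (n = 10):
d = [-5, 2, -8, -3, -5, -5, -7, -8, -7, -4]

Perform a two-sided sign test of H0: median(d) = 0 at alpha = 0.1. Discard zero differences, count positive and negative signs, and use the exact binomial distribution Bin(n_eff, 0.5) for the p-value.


Step 1: Discard zero differences. Original n = 10; n_eff = number of nonzero differences = 10.
Nonzero differences (with sign): -5, +2, -8, -3, -5, -5, -7, -8, -7, -4
Step 2: Count signs: positive = 1, negative = 9.
Step 3: Under H0: P(positive) = 0.5, so the number of positives S ~ Bin(10, 0.5).
Step 4: Two-sided exact p-value = sum of Bin(10,0.5) probabilities at or below the observed probability = 0.021484.
Step 5: alpha = 0.1. reject H0.

n_eff = 10, pos = 1, neg = 9, p = 0.021484, reject H0.
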